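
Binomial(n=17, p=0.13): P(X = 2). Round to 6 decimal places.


P = C(n,k) * p^k * (1-p)^(n-k)
C(17,2) = 136
p^k = 0.13^2 = 0.0169
(1-p)^(n-k) = 0.87^15 ≈ 0.1238194
P = 136 * 0.0169 * 0.1238194 ≈ 0.284587

0.284587


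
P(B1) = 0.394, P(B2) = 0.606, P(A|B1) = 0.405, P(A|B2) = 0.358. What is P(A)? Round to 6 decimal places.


P(A) = P(A|B1)*P(B1) + P(A|B2)*P(B2)
P(A|B1)*P(B1) = 0.405 * 0.394 = 0.15957
P(A|B2)*P(B2) = 0.358 * 0.606 = 0.216948
P(A) = 0.15957 + 0.216948 = 0.376518

0.376518


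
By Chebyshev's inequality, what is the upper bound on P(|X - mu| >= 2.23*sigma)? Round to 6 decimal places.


P <= 1/k^2
k^2 = 2.23^2 = 4.9729
1/k^2 = 1 / 4.9729 ≈ 0.20108991

0.201090


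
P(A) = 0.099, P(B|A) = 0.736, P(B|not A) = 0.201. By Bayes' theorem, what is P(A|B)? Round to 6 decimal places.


P(A|B) = P(B|A)*P(A) / P(B), P(B) = P(B|A)*P(A) + P(B|not A)*P(not A)
P(B|A)*P(A) = 0.736 * 0.099 = 0.072864
P(B|not A)*P(not A) = 0.201 * 0.901 = 0.181101
P(B) = 0.072864 + 0.181101 = 0.253965
P(A|B) = 0.072864 / 0.253965 ≈ 0.28690568

0.286906


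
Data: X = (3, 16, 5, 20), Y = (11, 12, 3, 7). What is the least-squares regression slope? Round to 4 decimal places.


b = sum((xi-xbar)(yi-ybar)) / sum((xi-xbar)^2)
n = 4, xbar = 44/4 = 11, ybar = 33/4 = 8.25
Sxy = sum((xi-xbar)(yi-ybar)) = 17
Sxx = sum((xi-xbar)^2) = 206
b = Sxy / Sxx = 17/206 ≈ 0.082524

0.0825


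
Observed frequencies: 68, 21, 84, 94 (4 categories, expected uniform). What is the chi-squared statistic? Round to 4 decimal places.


chi2 = sum((O-E)^2/E), E = total/4
total = 267, E = 267/4 = 66.75
(68 - 66.75)^2 / 66.75 = 1.5625 / 66.75 = 25/1068 ≈ 0.023408
(21 - 66.75)^2 / 66.75 = 2093.0625 / 66.75 = 11163/356 ≈ 31.356742
(84 - 66.75)^2 / 66.75 = 297.5625 / 66.75 = 1587/356 ≈ 4.457865
(94 - 66.75)^2 / 66.75 = 742.5625 / 66.75 = 11881/1068 ≈ 11.124532
chi2 = 12539/267 ≈ 46.962547

46.9625


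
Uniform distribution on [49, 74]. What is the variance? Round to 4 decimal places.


Var = (b-a)^2 / 12
(b-a)^2 = (74 - 49)^2 = 625
Var = 625/12 ≈ 52.083333

52.0833


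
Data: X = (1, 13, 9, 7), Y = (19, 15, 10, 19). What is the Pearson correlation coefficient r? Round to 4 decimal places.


r = sum((xi-xbar)(yi-ybar)) / sqrt(sum((xi-xbar)^2) * sum((yi-ybar)^2))
n = 4, xbar = 30/4 = 7.5, ybar = 63/4 = 15.75
Sxy = sum((xi-xbar)(yi-ybar)) = -35.5
Sxx = sum((xi-xbar)^2) = 75
Syy = sum((yi-ybar)^2) = 54.75
sqrt(Sxx*Syy) ≈ 64.080028
r = Sxy / sqrt(Sxx*Syy) = -35.5 / 64.080028 ≈ -0.553995

-0.5540


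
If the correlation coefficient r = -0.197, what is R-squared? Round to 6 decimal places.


R^2 = r^2 = (-0.197)^2 = 0.038809

0.038809


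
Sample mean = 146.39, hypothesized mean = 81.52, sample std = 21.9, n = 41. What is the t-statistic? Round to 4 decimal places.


t = (xbar - mu0) / (s/sqrt(n))
xbar - mu0 = 146.39 - 81.52 = 64.87
sqrt(41) ≈ 6.40312424
s/sqrt(n) = 21.9 / 6.40312424 ≈ 3.42020539
t = 64.87 / 3.42020539 ≈ 18.966697

18.9667


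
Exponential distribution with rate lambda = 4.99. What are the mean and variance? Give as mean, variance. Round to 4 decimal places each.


mean = 1/lam, var = 1/lam^2
mean = 1 / 4.99 = 100/499 ≈ 0.200401
lam^2 = 4.99^2 = 24.9001
var = 1 / 24.9001 ≈ 0.040160

0.2004, 0.0402


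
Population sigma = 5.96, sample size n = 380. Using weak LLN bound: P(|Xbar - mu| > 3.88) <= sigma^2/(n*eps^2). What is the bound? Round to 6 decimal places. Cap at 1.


bound = min(1, sigma^2/(n*eps^2))
sigma^2 = 5.96^2 = 35.5216
n*eps^2 = 380 * 3.88^2 = 380 * 15.0544 = 5720.672
sigma^2/(n*eps^2) = 35.5216 / 5720.672 ≈ 0.00620934

0.006209


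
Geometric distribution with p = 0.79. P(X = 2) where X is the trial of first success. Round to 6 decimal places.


P = (1-p)^(k-1) * p
(1-p)^(k-1) = 0.21^1 = 0.21
P = 0.21 * 0.79 = 0.1659

0.165900


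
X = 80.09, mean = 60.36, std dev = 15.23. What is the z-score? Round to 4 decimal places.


z = (X - mu) / sigma
X - mu = 80.09 - 60.36 = 19.73
z = 19.73 / 15.23 = 1973/1523 ≈ 1.295469

1.2955


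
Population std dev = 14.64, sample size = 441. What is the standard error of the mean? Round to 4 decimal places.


SE = sigma / sqrt(n)
sqrt(441) = 21
SE = 14.64 / 21 = 122/175 ≈ 0.697143

0.6971


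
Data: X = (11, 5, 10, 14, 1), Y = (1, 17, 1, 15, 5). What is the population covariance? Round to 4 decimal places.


Cov = (1/n)*sum((xi-xbar)(yi-ybar))
n = 5, xbar = 41/5 = 8.2, ybar = 39/5 = 7.8
sum((xi-xbar)(yi-ybar)) = 1.2
Cov = 1.2 / 5 = 0.24

0.2400


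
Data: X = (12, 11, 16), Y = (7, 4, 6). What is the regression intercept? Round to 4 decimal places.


a = ybar - b*xbar, where b = sum((xi-xbar)(yi-ybar)) / sum((xi-xbar)^2)
n = 3, xbar = 39/3 = 13, ybar = 17/3 ≈ 5.666667
Sxy = sum((xi-xbar)(yi-ybar)) = 3
Sxx = sum((xi-xbar)^2) = 14
b = Sxy / Sxx = 3/14 ≈ 0.214286
a = 5.666667 - 0.214286 * 13 = 121/42 ≈ 2.880952

2.8810


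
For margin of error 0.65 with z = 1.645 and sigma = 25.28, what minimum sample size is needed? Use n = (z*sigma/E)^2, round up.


z*sigma/E = 1.645 * 25.28 / 0.65 = 103964/1625 ≈ 63.977846
(z*sigma/E)^2 ≈ 4093.164798
round up: n = 4094

4094


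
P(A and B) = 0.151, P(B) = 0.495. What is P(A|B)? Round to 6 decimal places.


P(A|B) = P(A and B) / P(B) = 0.151 / 0.495 = 151/495 ≈ 0.30505051

0.305051


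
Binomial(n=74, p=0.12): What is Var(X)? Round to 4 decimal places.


Var = n*p*(1-p) = 74 * 0.12 * 0.88 = 7.8144

7.8144


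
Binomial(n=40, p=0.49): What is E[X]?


E[X] = n*p = 40 * 0.49 = 19.6

19.6


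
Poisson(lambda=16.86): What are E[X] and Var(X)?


E[X] = Var(X) = lambda = 16.86

16.86, 16.86


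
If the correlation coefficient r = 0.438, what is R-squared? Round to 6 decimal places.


R^2 = r^2 = (0.438)^2 = 0.191844

0.191844


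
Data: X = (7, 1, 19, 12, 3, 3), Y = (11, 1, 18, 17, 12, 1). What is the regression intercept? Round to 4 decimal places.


a = ybar - b*xbar, where b = sum((xi-xbar)(yi-ybar)) / sum((xi-xbar)^2)
n = 6, xbar = 45/6 = 7.5, ybar = 60/6 = 10
Sxy = sum((xi-xbar)(yi-ybar)) = 213
Sxx = sum((xi-xbar)^2) = 235.5
b = Sxy / Sxx = 142/157 ≈ 0.904459
a = 10 - 0.904459 * 7.5 = 505/157 ≈ 3.216561

3.2166


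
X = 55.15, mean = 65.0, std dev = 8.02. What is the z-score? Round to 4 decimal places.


z = (X - mu) / sigma
X - mu = 55.15 - 65.0 = -9.85
z = -9.85 / 8.02 = -985/802 ≈ -1.228180

-1.2282


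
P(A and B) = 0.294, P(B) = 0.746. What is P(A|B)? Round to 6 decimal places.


P(A|B) = P(A and B) / P(B) = 0.294 / 0.746 = 147/373 ≈ 0.39410188

0.394102


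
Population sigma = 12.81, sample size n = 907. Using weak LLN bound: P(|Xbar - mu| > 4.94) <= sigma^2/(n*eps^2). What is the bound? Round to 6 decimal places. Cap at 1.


bound = min(1, sigma^2/(n*eps^2))
sigma^2 = 12.81^2 = 164.0961
n*eps^2 = 907 * 4.94^2 = 907 * 24.4036 = 22134.0652
sigma^2/(n*eps^2) = 164.0961 / 22134.0652 ≈ 0.00741374

0.007414


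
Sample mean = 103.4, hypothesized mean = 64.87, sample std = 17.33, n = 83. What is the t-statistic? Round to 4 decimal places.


t = (xbar - mu0) / (s/sqrt(n))
xbar - mu0 = 103.4 - 64.87 = 38.53
sqrt(83) ≈ 9.11043358
s/sqrt(n) = 17.33 / 9.11043358 ≈ 1.90221463
t = 38.53 / 1.90221463 ≈ 20.255338

20.2553


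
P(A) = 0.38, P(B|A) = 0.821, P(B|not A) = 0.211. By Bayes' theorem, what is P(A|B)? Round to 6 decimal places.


P(A|B) = P(B|A)*P(A) / P(B), P(B) = P(B|A)*P(A) + P(B|not A)*P(not A)
P(B|A)*P(A) = 0.821 * 0.38 = 0.31198
P(B|not A)*P(not A) = 0.211 * 0.62 = 0.13082
P(B) = 0.31198 + 0.13082 = 0.4428
P(A|B) = 0.31198 / 0.4428 ≈ 0.70456188

0.704562


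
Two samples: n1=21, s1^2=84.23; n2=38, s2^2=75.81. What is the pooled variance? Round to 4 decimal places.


sp^2 = ((n1-1)*s1^2 + (n2-1)*s2^2)/(n1+n2-2)
(n1-1)*s1^2 = 20 * 84.23 = 1684.6
(n2-1)*s2^2 = 37 * 75.81 = 2804.97
numerator = 1684.6 + 2804.97 = 4489.57
n1+n2-2 = 57
sp^2 = 4489.57 / 57 = 448957/5700 ≈ 78.764386

78.7644


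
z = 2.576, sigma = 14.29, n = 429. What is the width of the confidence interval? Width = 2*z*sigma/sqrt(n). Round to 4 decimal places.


width = 2*z*sigma/sqrt(n)
2*z*sigma = 2 * 2.576 * 14.29 = 73.62208
sqrt(429) ≈ 20.712315
width = 73.62208 / 20.712315 ≈ 3.554508

3.5545


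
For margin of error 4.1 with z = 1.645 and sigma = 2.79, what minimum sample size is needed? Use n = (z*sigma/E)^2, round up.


z*sigma/E = 1.645 * 2.79 / 4.1 ≈ 1.119402
(z*sigma/E)^2 ≈ 1.253062
round up: n = 2

2


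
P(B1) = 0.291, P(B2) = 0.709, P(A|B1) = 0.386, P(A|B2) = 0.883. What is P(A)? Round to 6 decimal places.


P(A) = P(A|B1)*P(B1) + P(A|B2)*P(B2)
P(A|B1)*P(B1) = 0.386 * 0.291 = 0.112326
P(A|B2)*P(B2) = 0.883 * 0.709 = 0.626047
P(A) = 0.112326 + 0.626047 = 0.738373

0.738373


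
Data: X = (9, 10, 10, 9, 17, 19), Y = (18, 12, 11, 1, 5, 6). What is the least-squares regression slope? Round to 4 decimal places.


b = sum((xi-xbar)(yi-ybar)) / sum((xi-xbar)^2)
n = 6, xbar = 74/6 = 37/3 ≈ 12.333333, ybar = 53/6 ≈ 8.833333
Sxy = sum((xi-xbar)(yi-ybar)) = -161/3 ≈ -53.666667
Sxx = sum((xi-xbar)^2) = 298/3 ≈ 99.333333
b = Sxy / Sxx = -161/298 ≈ -0.540268

-0.5403


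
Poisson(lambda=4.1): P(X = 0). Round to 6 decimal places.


P = e^(-lam) * lam^k / k!
e^(-4.1) ≈ 0.01657268
lam^k = 4.1^0 = 1
k! = 0! = 1
P = 0.01657268 * 1 / 1 ≈ 0.016573

0.016573


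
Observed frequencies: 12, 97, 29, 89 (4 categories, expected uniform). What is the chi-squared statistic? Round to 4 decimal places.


chi2 = sum((O-E)^2/E), E = total/4
total = 227, E = 227/4 = 56.75
(12 - 56.75)^2 / 56.75 = 2002.5625 / 56.75 = 32041/908 ≈ 35.287445
(97 - 56.75)^2 / 56.75 = 1620.0625 / 56.75 = 25921/908 ≈ 28.547357
(29 - 56.75)^2 / 56.75 = 770.0625 / 56.75 = 12321/908 ≈ 13.569383
(89 - 56.75)^2 / 56.75 = 1040.0625 / 56.75 = 16641/908 ≈ 18.327093
chi2 = 21731/227 ≈ 95.731278

95.7313


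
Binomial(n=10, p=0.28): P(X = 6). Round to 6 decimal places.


P = C(n,k) * p^k * (1-p)^(n-k)
C(10,6) = 210
p^k = 0.28^6 ≈ 0.0004818903
(1-p)^(n-k) = 0.72^4 ≈ 0.2687386
P = 210 * 0.0004818903 * 0.2687386 ≈ 0.027196

0.027196


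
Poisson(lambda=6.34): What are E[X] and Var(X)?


E[X] = Var(X) = lambda = 6.34

6.34, 6.34


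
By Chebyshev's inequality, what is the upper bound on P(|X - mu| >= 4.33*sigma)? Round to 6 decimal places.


P <= 1/k^2
k^2 = 4.33^2 = 18.7489
1/k^2 = 1 / 18.7489 ≈ 0.05333646

0.053336


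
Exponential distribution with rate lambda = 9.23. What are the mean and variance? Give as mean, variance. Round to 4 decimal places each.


mean = 1/lam, var = 1/lam^2
mean = 1 / 9.23 = 100/923 ≈ 0.108342
lam^2 = 9.23^2 = 85.1929
var = 1 / 85.1929 ≈ 0.011738

0.1083, 0.0117


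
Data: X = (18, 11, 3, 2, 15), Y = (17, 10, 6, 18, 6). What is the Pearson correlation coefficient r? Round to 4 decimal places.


r = sum((xi-xbar)(yi-ybar)) / sqrt(sum((xi-xbar)^2) * sum((yi-ybar)^2))
n = 5, xbar = 49/5 = 9.8, ybar = 57/5 = 11.4
Sxy = sum((xi-xbar)(yi-ybar)) = 1.4
Sxx = sum((xi-xbar)^2) = 202.8
Syy = sum((yi-ybar)^2) = 135.2
sqrt(Sxx*Syy) ≈ 165.585507
r = Sxy / sqrt(Sxx*Syy) = 1.4 / 165.585507 ≈ 0.008455

0.0085


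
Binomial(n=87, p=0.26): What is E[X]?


E[X] = n*p = 87 * 0.26 = 22.62

22.62


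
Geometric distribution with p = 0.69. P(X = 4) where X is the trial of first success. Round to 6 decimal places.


P = (1-p)^(k-1) * p
(1-p)^(k-1) = 0.31^3 = 0.029791
P = 0.029791 * 0.69 = 0.02055579

0.020556


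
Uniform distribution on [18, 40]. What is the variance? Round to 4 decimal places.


Var = (b-a)^2 / 12
(b-a)^2 = (40 - 18)^2 = 484
Var = 484/12 ≈ 40.333333

40.3333


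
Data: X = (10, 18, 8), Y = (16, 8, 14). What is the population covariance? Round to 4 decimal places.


Cov = (1/n)*sum((xi-xbar)(yi-ybar))
n = 3, xbar = 36/3 = 12, ybar = 38/3 ≈ 12.666667
sum((xi-xbar)(yi-ybar)) = -40
Cov = -40 / 3 = -40/3 ≈ -13.333333

-13.3333


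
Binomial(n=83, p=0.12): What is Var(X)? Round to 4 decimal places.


Var = n*p*(1-p) = 83 * 0.12 * 0.88 = 8.7648

8.7648


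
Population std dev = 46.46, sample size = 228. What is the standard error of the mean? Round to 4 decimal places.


SE = sigma / sqrt(n)
sqrt(228) ≈ 15.099669
SE = 46.46 / 15.099669 ≈ 3.076889

3.0769


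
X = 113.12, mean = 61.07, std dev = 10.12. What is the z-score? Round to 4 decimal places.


z = (X - mu) / sigma
X - mu = 113.12 - 61.07 = 52.05
z = 52.05 / 10.12 = 5205/1012 ≈ 5.143281

5.1433


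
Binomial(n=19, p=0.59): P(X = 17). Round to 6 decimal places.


P = C(n,k) * p^k * (1-p)^(n-k)
C(19,17) = 171
p^k = 0.59^17 ≈ 0.0001271991
(1-p)^(n-k) = 0.41^2 = 0.1681
P = 171 * 0.0001271991 * 0.1681 ≈ 0.003656

0.003656


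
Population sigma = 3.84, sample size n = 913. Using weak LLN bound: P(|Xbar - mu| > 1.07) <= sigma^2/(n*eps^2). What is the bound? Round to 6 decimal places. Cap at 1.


bound = min(1, sigma^2/(n*eps^2))
sigma^2 = 3.84^2 = 14.7456
n*eps^2 = 913 * 1.07^2 = 913 * 1.1449 = 1045.2937
sigma^2/(n*eps^2) = 14.7456 / 1045.2937 ≈ 0.01410666

0.014107


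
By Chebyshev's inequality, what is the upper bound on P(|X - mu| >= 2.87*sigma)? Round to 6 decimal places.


P <= 1/k^2
k^2 = 2.87^2 = 8.2369
1/k^2 = 1 / 8.2369 ≈ 0.12140490

0.121405


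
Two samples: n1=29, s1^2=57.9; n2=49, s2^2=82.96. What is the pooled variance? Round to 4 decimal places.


sp^2 = ((n1-1)*s1^2 + (n2-1)*s2^2)/(n1+n2-2)
(n1-1)*s1^2 = 28 * 57.9 = 1621.2
(n2-1)*s2^2 = 48 * 82.96 = 3982.08
numerator = 1621.2 + 3982.08 = 5603.28
n1+n2-2 = 76
sp^2 = 5603.28 / 76 = 70041/950 ≈ 73.727368

73.7274


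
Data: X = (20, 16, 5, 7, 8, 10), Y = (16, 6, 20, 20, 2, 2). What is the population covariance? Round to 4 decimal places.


Cov = (1/n)*sum((xi-xbar)(yi-ybar))
n = 6, xbar = 66/6 = 11, ybar = 66/6 = 11
sum((xi-xbar)(yi-ybar)) = -34
Cov = -34 / 6 = -17/3 ≈ -5.666667

-5.6667


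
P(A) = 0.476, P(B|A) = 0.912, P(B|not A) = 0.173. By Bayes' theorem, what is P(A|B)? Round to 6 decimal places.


P(A|B) = P(B|A)*P(A) / P(B), P(B) = P(B|A)*P(A) + P(B|not A)*P(not A)
P(B|A)*P(A) = 0.912 * 0.476 = 0.434112
P(B|not A)*P(not A) = 0.173 * 0.524 = 0.090652
P(B) = 0.434112 + 0.090652 = 0.524764
P(A|B) = 0.434112 / 0.524764 ≈ 0.82725187

0.827252


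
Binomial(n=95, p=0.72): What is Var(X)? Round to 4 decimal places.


Var = n*p*(1-p) = 95 * 0.72 * 0.28 = 19.152

19.1520


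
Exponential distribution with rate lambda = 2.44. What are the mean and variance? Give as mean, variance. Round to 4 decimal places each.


mean = 1/lam, var = 1/lam^2
mean = 1 / 2.44 = 25/61 ≈ 0.409836
lam^2 = 2.44^2 = 5.9536
var = 1 / 5.9536 = 625/3721 ≈ 0.167966

0.4098, 0.1680


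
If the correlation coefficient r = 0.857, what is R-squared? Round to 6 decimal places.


R^2 = r^2 = (0.857)^2 = 0.734449

0.734449


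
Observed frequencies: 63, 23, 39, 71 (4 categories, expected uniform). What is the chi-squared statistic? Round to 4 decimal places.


chi2 = sum((O-E)^2/E), E = total/4
total = 196, E = 196/4 = 49
(63 - 49)^2 / 49 = 196 / 49 = 4
(23 - 49)^2 / 49 = 676 / 49 = 676/49 ≈ 13.795918
(39 - 49)^2 / 49 = 100 / 49 = 100/49 ≈ 2.040816
(71 - 49)^2 / 49 = 484 / 49 = 484/49 ≈ 9.877551
chi2 = 208/7 ≈ 29.714286

29.7143


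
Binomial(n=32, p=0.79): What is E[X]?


E[X] = n*p = 32 * 0.79 = 25.28

25.28


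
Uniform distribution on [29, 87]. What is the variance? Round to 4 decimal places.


Var = (b-a)^2 / 12
(b-a)^2 = (87 - 29)^2 = 3364
Var = 3364/12 ≈ 280.333333

280.3333


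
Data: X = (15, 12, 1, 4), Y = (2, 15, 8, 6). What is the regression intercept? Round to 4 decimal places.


a = ybar - b*xbar, where b = sum((xi-xbar)(yi-ybar)) / sum((xi-xbar)^2)
n = 4, xbar = 32/4 = 8, ybar = 31/4 = 7.75
Sxy = sum((xi-xbar)(yi-ybar)) = -6
Sxx = sum((xi-xbar)^2) = 130
b = Sxy / Sxx = -3/65 ≈ -0.046154
a = 7.75 - (-0.046154) * 8 = 2111/260 ≈ 8.119231

8.1192


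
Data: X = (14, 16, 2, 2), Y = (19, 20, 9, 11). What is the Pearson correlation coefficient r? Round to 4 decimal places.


r = sum((xi-xbar)(yi-ybar)) / sqrt(sum((xi-xbar)^2) * sum((yi-ybar)^2))
n = 4, xbar = 34/4 = 8.5, ybar = 59/4 = 14.75
Sxy = sum((xi-xbar)(yi-ybar)) = 124.5
Sxx = sum((xi-xbar)^2) = 171
Syy = sum((yi-ybar)^2) = 92.75
sqrt(Sxx*Syy) ≈ 125.937484
r = Sxy / sqrt(Sxx*Syy) = 124.5 / 125.937484 ≈ 0.988586

0.9886


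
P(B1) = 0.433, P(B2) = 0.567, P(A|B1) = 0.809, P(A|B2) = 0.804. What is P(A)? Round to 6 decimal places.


P(A) = P(A|B1)*P(B1) + P(A|B2)*P(B2)
P(A|B1)*P(B1) = 0.809 * 0.433 = 0.350297
P(A|B2)*P(B2) = 0.804 * 0.567 = 0.455868
P(A) = 0.350297 + 0.455868 = 0.806165

0.806165


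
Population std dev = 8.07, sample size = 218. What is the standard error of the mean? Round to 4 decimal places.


SE = sigma / sqrt(n)
sqrt(218) ≈ 14.764823
SE = 8.07 / 14.764823 ≈ 0.546569

0.5466


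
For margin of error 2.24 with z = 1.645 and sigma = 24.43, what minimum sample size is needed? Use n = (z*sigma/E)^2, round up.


z*sigma/E = 1.645 * 24.43 / 2.24 = 114821/6400 ≈ 17.940781
(z*sigma/E)^2 ≈ 321.871632
round up: n = 322

322


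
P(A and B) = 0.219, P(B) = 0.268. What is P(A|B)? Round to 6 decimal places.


P(A|B) = P(A and B) / P(B) = 0.219 / 0.268 = 219/268 ≈ 0.81716418

0.817164


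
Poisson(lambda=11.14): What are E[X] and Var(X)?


E[X] = Var(X) = lambda = 11.14

11.14, 11.14


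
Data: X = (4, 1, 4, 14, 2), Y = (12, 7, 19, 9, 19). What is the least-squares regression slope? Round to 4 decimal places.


b = sum((xi-xbar)(yi-ybar)) / sum((xi-xbar)^2)
n = 5, xbar = 25/5 = 5, ybar = 66/5 = 13.2
Sxy = sum((xi-xbar)(yi-ybar)) = -35
Sxx = sum((xi-xbar)^2) = 108
b = Sxy / Sxx = -35/108 ≈ -0.324074

-0.3241


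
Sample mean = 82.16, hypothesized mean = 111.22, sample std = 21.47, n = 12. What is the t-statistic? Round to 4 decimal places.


t = (xbar - mu0) / (s/sqrt(n))
xbar - mu0 = 82.16 - 111.22 = -29.06
sqrt(12) ≈ 3.46410162
s/sqrt(n) = 21.47 / 3.46410162 ≈ 6.19785514
t = -29.06 / 6.19785514 ≈ -4.688719

-4.6887


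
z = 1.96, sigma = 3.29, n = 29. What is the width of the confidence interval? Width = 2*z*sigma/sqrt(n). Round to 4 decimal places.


width = 2*z*sigma/sqrt(n)
2*z*sigma = 2 * 1.96 * 3.29 = 12.8968
sqrt(29) ≈ 5.385165
width = 12.8968 / 5.385165 ≈ 2.394876

2.3949


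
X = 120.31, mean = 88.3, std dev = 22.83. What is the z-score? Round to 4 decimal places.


z = (X - mu) / sigma
X - mu = 120.31 - 88.3 = 32.01
z = 32.01 / 22.83 = 1067/761 ≈ 1.402102

1.4021


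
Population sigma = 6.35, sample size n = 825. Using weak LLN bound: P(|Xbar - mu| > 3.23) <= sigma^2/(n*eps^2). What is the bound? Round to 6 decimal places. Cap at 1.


bound = min(1, sigma^2/(n*eps^2))
sigma^2 = 6.35^2 = 40.3225
n*eps^2 = 825 * 3.23^2 = 825 * 10.4329 = 8607.1425
sigma^2/(n*eps^2) = 40.3225 / 8607.1425 ≈ 0.00468477

0.004685


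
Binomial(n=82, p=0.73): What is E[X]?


E[X] = n*p = 82 * 0.73 = 59.86

59.86


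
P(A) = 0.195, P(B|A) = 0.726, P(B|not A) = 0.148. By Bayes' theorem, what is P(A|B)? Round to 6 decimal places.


P(A|B) = P(B|A)*P(A) / P(B), P(B) = P(B|A)*P(A) + P(B|not A)*P(not A)
P(B|A)*P(A) = 0.726 * 0.195 = 0.14157
P(B|not A)*P(not A) = 0.148 * 0.805 = 0.11914
P(B) = 0.14157 + 0.11914 = 0.26071
P(A|B) = 0.14157 / 0.26071 ≈ 0.54301715

0.543017


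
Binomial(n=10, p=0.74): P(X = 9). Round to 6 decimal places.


P = C(n,k) * p^k * (1-p)^(n-k)
C(10,9) = 10
p^k = 0.74^9 ≈ 0.06654041
(1-p)^(n-k) = 0.26^1 = 0.26
P = 10 * 0.06654041 * 0.26 ≈ 0.173005

0.173005


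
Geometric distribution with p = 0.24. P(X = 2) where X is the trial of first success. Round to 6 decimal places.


P = (1-p)^(k-1) * p
(1-p)^(k-1) = 0.76^1 = 0.76
P = 0.76 * 0.24 = 0.1824

0.182400


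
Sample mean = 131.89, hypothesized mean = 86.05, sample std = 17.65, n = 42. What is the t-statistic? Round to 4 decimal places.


t = (xbar - mu0) / (s/sqrt(n))
xbar - mu0 = 131.89 - 86.05 = 45.84
sqrt(42) ≈ 6.48074070
s/sqrt(n) = 17.65 / 6.48074070 ≈ 2.72345413
t = 45.84 / 2.72345413 ≈ 16.831567

16.8316


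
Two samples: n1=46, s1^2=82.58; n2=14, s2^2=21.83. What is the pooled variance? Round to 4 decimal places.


sp^2 = ((n1-1)*s1^2 + (n2-1)*s2^2)/(n1+n2-2)
(n1-1)*s1^2 = 45 * 82.58 = 3716.1
(n2-1)*s2^2 = 13 * 21.83 = 283.79
numerator = 3716.1 + 283.79 = 3999.89
n1+n2-2 = 58
sp^2 = 3999.89 / 58 = 399989/5800 ≈ 68.963621

68.9636


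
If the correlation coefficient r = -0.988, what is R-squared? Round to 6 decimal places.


R^2 = r^2 = (-0.988)^2 = 0.976144

0.976144


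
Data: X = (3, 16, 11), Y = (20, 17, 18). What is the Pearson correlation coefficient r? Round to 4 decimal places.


r = sum((xi-xbar)(yi-ybar)) / sqrt(sum((xi-xbar)^2) * sum((yi-ybar)^2))
n = 3, xbar = 30/3 = 10, ybar = 55/3 ≈ 18.333333
Sxy = sum((xi-xbar)(yi-ybar)) = -20
Sxx = sum((xi-xbar)^2) = 86
Syy = sum((yi-ybar)^2) = 14/3 ≈ 4.666667
sqrt(Sxx*Syy) ≈ 20.033306
r = Sxy / sqrt(Sxx*Syy) = -20 / 20.033306 ≈ -0.998337

-0.9983


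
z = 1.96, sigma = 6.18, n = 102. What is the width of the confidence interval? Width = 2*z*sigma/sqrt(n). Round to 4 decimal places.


width = 2*z*sigma/sqrt(n)
2*z*sigma = 2 * 1.96 * 6.18 = 24.2256
sqrt(102) ≈ 10.099505
width = 24.2256 / 10.099505 ≈ 2.398692

2.3987


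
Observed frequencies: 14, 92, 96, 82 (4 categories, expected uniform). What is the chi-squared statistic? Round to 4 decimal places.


chi2 = sum((O-E)^2/E), E = total/4
total = 284, E = 284/4 = 71
(14 - 71)^2 / 71 = 3249 / 71 = 3249/71 ≈ 45.760563
(92 - 71)^2 / 71 = 441 / 71 = 441/71 ≈ 6.211268
(96 - 71)^2 / 71 = 625 / 71 = 625/71 ≈ 8.802817
(82 - 71)^2 / 71 = 121 / 71 = 121/71 ≈ 1.704225
chi2 = 4436/71 ≈ 62.478873

62.4789


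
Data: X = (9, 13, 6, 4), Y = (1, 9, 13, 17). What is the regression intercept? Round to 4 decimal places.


a = ybar - b*xbar, where b = sum((xi-xbar)(yi-ybar)) / sum((xi-xbar)^2)
n = 4, xbar = 32/4 = 8, ybar = 40/4 = 10
Sxy = sum((xi-xbar)(yi-ybar)) = -48
Sxx = sum((xi-xbar)^2) = 46
b = Sxy / Sxx = -24/23 ≈ -1.043478
a = 10 - (-1.043478) * 8 = 422/23 ≈ 18.347826

18.3478


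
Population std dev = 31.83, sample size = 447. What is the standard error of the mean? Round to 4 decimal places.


SE = sigma / sqrt(n)
sqrt(447) ≈ 21.142375
SE = 31.83 / 21.142375 ≈ 1.505507

1.5055


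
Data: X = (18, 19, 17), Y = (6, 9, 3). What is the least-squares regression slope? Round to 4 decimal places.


b = sum((xi-xbar)(yi-ybar)) / sum((xi-xbar)^2)
n = 3, xbar = 54/3 = 18, ybar = 18/3 = 6
Sxy = sum((xi-xbar)(yi-ybar)) = 6
Sxx = sum((xi-xbar)^2) = 2
b = Sxy / Sxx = 3

3.0000


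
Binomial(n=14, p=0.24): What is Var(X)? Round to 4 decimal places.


Var = n*p*(1-p) = 14 * 0.24 * 0.76 = 2.5536

2.5536


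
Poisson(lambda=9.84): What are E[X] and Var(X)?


E[X] = Var(X) = lambda = 9.84

9.84, 9.84


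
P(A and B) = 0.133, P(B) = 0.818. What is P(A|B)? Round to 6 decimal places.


P(A|B) = P(A and B) / P(B) = 0.133 / 0.818 = 133/818 ≈ 0.16259169

0.162592


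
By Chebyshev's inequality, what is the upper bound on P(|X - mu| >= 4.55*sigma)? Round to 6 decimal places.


P <= 1/k^2
k^2 = 4.55^2 = 20.7025
1/k^2 = 1 / 20.7025 = 400/8281 ≈ 0.04830335

0.048303


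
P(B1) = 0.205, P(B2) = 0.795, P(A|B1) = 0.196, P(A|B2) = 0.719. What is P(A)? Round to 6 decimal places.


P(A) = P(A|B1)*P(B1) + P(A|B2)*P(B2)
P(A|B1)*P(B1) = 0.196 * 0.205 = 0.04018
P(A|B2)*P(B2) = 0.719 * 0.795 = 0.571605
P(A) = 0.04018 + 0.571605 = 0.611785

0.611785


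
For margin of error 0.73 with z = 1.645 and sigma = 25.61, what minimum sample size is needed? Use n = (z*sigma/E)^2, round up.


z*sigma/E = 1.645 * 25.61 / 0.73 ≈ 57.710205
(z*sigma/E)^2 ≈ 3330.467816
round up: n = 3331

3331


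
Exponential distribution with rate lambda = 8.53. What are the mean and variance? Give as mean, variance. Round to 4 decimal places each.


mean = 1/lam, var = 1/lam^2
mean = 1 / 8.53 = 100/853 ≈ 0.117233
lam^2 = 8.53^2 = 72.7609
var = 1 / 72.7609 ≈ 0.013744

0.1172, 0.0137


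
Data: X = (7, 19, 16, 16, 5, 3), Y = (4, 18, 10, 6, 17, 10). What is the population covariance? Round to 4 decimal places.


Cov = (1/n)*sum((xi-xbar)(yi-ybar))
n = 6, xbar = 66/6 = 11, ybar = 65/6 ≈ 10.833333
sum((xi-xbar)(yi-ybar)) = 26
Cov = 26 / 6 = 13/3 ≈ 4.333333

4.3333


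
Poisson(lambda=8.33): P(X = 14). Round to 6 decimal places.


P = e^(-lam) * lam^k / k!
e^(-8.33) ≈ 0.0002411720
lam^k = 8.33^14 ≈ 7745153326998.976224
k! = 14! = 87178291200
P = 0.0002411720 * 7745153326998.976224 / 87178291200 ≈ 0.021426

0.021426


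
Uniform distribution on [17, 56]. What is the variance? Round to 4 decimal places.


Var = (b-a)^2 / 12
(b-a)^2 = (56 - 17)^2 = 1521
Var = 1521/12 = 126.75

126.7500


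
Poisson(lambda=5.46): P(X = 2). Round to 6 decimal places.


P = e^(-lam) * lam^k / k!
e^(-5.46) ≈ 0.004253556
lam^k = 5.46^2 = 29.8116
k! = 2! = 2
P = 0.004253556 * 29.8116 / 2 ≈ 0.063403

0.063403


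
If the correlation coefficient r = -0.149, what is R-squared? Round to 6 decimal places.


R^2 = r^2 = (-0.149)^2 = 0.022201

0.022201


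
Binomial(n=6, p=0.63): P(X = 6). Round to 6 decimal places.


P = C(n,k) * p^k * (1-p)^(n-k)
C(6,6) = 1
p^k = 0.63^6 ≈ 0.06252350
(1-p)^(n-k) = 0.37^0 = 1
P = 1 * 0.06252350 * 1 ≈ 0.062524

0.062524


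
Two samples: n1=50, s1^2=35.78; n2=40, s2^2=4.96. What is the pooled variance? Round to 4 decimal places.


sp^2 = ((n1-1)*s1^2 + (n2-1)*s2^2)/(n1+n2-2)
(n1-1)*s1^2 = 49 * 35.78 = 1753.22
(n2-1)*s2^2 = 39 * 4.96 = 193.44
numerator = 1753.22 + 193.44 = 1946.66
n1+n2-2 = 88
sp^2 = 1946.66 / 88 = 97333/4400 ≈ 22.121136

22.1211


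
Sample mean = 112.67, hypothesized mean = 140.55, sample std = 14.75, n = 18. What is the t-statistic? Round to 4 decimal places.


t = (xbar - mu0) / (s/sqrt(n))
xbar - mu0 = 112.67 - 140.55 = -27.88
sqrt(18) ≈ 4.24264069
s/sqrt(n) = 14.75 / 4.24264069 ≈ 3.47660834
t = -27.88 / 3.47660834 ≈ -8.019310

-8.0193


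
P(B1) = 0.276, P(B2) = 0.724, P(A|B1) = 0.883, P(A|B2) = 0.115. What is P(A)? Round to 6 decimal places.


P(A) = P(A|B1)*P(B1) + P(A|B2)*P(B2)
P(A|B1)*P(B1) = 0.883 * 0.276 = 0.243708
P(A|B2)*P(B2) = 0.115 * 0.724 = 0.08326
P(A) = 0.243708 + 0.08326 = 0.326968

0.326968


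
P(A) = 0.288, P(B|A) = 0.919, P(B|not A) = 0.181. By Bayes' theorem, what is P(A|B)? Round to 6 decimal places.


P(A|B) = P(B|A)*P(A) / P(B), P(B) = P(B|A)*P(A) + P(B|not A)*P(not A)
P(B|A)*P(A) = 0.919 * 0.288 = 0.264672
P(B|not A)*P(not A) = 0.181 * 0.712 = 0.128872
P(B) = 0.264672 + 0.128872 = 0.393544
P(A|B) = 0.264672 / 0.393544 ≈ 0.67253471

0.672535


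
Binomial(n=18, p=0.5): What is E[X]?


E[X] = n*p = 18 * 0.5 = 9

9


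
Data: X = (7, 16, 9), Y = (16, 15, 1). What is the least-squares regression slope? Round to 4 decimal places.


b = sum((xi-xbar)(yi-ybar)) / sum((xi-xbar)^2)
n = 3, xbar = 32/3 ≈ 10.666667, ybar = 32/3 ≈ 10.666667
Sxy = sum((xi-xbar)(yi-ybar)) = 59/3 ≈ 19.666667
Sxx = sum((xi-xbar)^2) = 134/3 ≈ 44.666667
b = Sxy / Sxx = 59/134 ≈ 0.440299

0.4403


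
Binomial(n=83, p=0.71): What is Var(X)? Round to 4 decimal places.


Var = n*p*(1-p) = 83 * 0.71 * 0.29 = 17.0897

17.0897


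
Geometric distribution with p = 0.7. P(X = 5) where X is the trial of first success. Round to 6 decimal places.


P = (1-p)^(k-1) * p
(1-p)^(k-1) = 0.3^4 = 0.0081
P = 0.0081 * 0.7 = 0.00567

0.005670


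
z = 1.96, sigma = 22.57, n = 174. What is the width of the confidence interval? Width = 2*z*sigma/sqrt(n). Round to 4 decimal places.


width = 2*z*sigma/sqrt(n)
2*z*sigma = 2 * 1.96 * 22.57 = 88.4744
sqrt(174) ≈ 13.190906
width = 88.4744 / 13.190906 ≈ 6.707227

6.7072


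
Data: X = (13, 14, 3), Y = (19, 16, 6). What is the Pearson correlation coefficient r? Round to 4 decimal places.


r = sum((xi-xbar)(yi-ybar)) / sqrt(sum((xi-xbar)^2) * sum((yi-ybar)^2))
n = 3, xbar = 30/3 = 10, ybar = 41/3 ≈ 13.666667
Sxy = sum((xi-xbar)(yi-ybar)) = 79
Sxx = sum((xi-xbar)^2) = 74
Syy = sum((yi-ybar)^2) = 278/3 ≈ 92.666667
sqrt(Sxx*Syy) ≈ 82.809017
r = Sxy / sqrt(Sxx*Syy) = 79 / 82.809017 ≈ 0.954002

0.9540


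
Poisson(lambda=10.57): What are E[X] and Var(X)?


E[X] = Var(X) = lambda = 10.57

10.57, 10.57


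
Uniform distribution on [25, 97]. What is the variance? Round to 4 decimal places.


Var = (b-a)^2 / 12
(b-a)^2 = (97 - 25)^2 = 5184
Var = 5184/12 = 432

432.0000


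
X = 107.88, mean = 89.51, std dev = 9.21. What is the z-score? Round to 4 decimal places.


z = (X - mu) / sigma
X - mu = 107.88 - 89.51 = 18.37
z = 18.37 / 9.21 = 1837/921 ≈ 1.994571

1.9946


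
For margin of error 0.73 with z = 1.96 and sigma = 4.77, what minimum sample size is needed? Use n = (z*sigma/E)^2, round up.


z*sigma/E = 1.96 * 4.77 / 0.73 = 23373/1825 ≈ 12.807123
(z*sigma/E)^2 ≈ 164.022407
round up: n = 165

165


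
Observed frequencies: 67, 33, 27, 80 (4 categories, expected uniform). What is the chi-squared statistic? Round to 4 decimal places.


chi2 = sum((O-E)^2/E), E = total/4
total = 207, E = 207/4 = 51.75
(67 - 51.75)^2 / 51.75 = 232.5625 / 51.75 = 3721/828 ≈ 4.493961
(33 - 51.75)^2 / 51.75 = 351.5625 / 51.75 = 625/92 ≈ 6.793478
(27 - 51.75)^2 / 51.75 = 612.5625 / 51.75 = 1089/92 ≈ 11.836957
(80 - 51.75)^2 / 51.75 = 798.0625 / 51.75 = 12769/828 ≈ 15.421498
chi2 = 7979/207 ≈ 38.545894

38.5459


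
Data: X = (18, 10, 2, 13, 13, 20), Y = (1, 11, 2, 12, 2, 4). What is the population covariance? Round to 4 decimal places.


Cov = (1/n)*sum((xi-xbar)(yi-ybar))
n = 6, xbar = 76/6 = 38/3 ≈ 12.666667, ybar = 32/6 = 16/3 ≈ 5.333333
sum((xi-xbar)(yi-ybar)) = -34/3 ≈ -11.333333
Cov = -11.333333 / 6 = -17/9 ≈ -1.888889

-1.8889


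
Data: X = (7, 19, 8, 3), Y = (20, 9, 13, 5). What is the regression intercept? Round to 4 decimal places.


a = ybar - b*xbar, where b = sum((xi-xbar)(yi-ybar)) / sum((xi-xbar)^2)
n = 4, xbar = 37/4 = 9.25, ybar = 47/4 = 11.75
Sxy = sum((xi-xbar)(yi-ybar)) = -4.75
Sxx = sum((xi-xbar)^2) = 140.75
b = Sxy / Sxx = -19/563 ≈ -0.033748
a = 11.75 - (-0.033748) * 9.25 = 6791/563 ≈ 12.062167

12.0622


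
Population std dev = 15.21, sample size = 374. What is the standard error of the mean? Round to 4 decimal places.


SE = sigma / sqrt(n)
sqrt(374) ≈ 19.339080
SE = 15.21 / 19.339080 ≈ 0.786490

0.7865


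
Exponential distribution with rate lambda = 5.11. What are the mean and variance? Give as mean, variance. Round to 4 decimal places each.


mean = 1/lam, var = 1/lam^2
mean = 1 / 5.11 = 100/511 ≈ 0.195695
lam^2 = 5.11^2 = 26.1121
var = 1 / 26.1121 ≈ 0.038296

0.1957, 0.0383


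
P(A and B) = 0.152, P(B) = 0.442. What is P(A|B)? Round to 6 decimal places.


P(A|B) = P(A and B) / P(B) = 0.152 / 0.442 = 76/221 ≈ 0.34389140

0.343891


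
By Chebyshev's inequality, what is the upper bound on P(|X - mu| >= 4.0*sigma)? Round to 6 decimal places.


P <= 1/k^2
k^2 = 4.0^2 = 16
1/k^2 = 1 / 16 = 0.0625

0.062500


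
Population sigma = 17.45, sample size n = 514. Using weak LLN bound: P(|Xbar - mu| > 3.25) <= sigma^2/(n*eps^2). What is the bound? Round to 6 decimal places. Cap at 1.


bound = min(1, sigma^2/(n*eps^2))
sigma^2 = 17.45^2 = 304.5025
n*eps^2 = 514 * 3.25^2 = 514 * 10.5625 = 5429.125
sigma^2/(n*eps^2) = 304.5025 / 5429.125 ≈ 0.05608685

0.056087


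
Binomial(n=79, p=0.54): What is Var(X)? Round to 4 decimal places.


Var = n*p*(1-p) = 79 * 0.54 * 0.46 = 19.6236

19.6236


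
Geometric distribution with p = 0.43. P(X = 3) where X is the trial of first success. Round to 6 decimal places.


P = (1-p)^(k-1) * p
(1-p)^(k-1) = 0.57^2 = 0.3249
P = 0.3249 * 0.43 = 0.139707

0.139707


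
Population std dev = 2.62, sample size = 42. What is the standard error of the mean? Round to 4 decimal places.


SE = sigma / sqrt(n)
sqrt(42) ≈ 6.480741
SE = 2.62 / 6.480741 ≈ 0.404275

0.4043


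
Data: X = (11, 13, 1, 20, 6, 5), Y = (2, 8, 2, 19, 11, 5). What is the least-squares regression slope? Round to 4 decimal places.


b = sum((xi-xbar)(yi-ybar)) / sum((xi-xbar)^2)
n = 6, xbar = 56/6 = 28/3 ≈ 9.333333, ybar = 47/6 ≈ 7.833333
Sxy = sum((xi-xbar)(yi-ybar)) = 481/3 ≈ 160.333333
Sxx = sum((xi-xbar)^2) = 688/3 ≈ 229.333333
b = Sxy / Sxx = 481/688 ≈ 0.699128

0.6991


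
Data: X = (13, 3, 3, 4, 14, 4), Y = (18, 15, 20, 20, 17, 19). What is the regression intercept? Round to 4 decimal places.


a = ybar - b*xbar, where b = sum((xi-xbar)(yi-ybar)) / sum((xi-xbar)^2)
n = 6, xbar = 41/6 ≈ 6.833333, ybar = 109/6 ≈ 18.166667
Sxy = sum((xi-xbar)(yi-ybar)) = -71/6 ≈ -11.833333
Sxx = sum((xi-xbar)^2) = 809/6 ≈ 134.833333
b = Sxy / Sxx = -71/809 ≈ -0.087763
a = 18.166667 - (-0.087763) * 6.833333 = 15182/809 ≈ 18.766378

18.7664


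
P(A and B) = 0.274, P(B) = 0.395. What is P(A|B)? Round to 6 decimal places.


P(A|B) = P(A and B) / P(B) = 0.274 / 0.395 = 274/395 ≈ 0.69367089

0.693671


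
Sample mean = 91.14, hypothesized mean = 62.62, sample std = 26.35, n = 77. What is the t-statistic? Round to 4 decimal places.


t = (xbar - mu0) / (s/sqrt(n))
xbar - mu0 = 91.14 - 62.62 = 28.52
sqrt(77) ≈ 8.77496439
s/sqrt(n) = 26.35 / 8.77496439 ≈ 3.00286119
t = 28.52 / 3.00286119 ≈ 9.497609

9.4976


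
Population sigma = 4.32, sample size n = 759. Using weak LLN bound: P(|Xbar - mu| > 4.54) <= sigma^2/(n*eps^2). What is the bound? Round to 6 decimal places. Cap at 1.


bound = min(1, sigma^2/(n*eps^2))
sigma^2 = 4.32^2 = 18.6624
n*eps^2 = 759 * 4.54^2 = 759 * 20.6116 = 15644.2044
sigma^2/(n*eps^2) = 18.6624 / 15644.2044 ≈ 0.00119293

0.001193


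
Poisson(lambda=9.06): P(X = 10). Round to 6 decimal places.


P = e^(-lam) * lam^k / k!
e^(-9.06) ≈ 0.0001162230
lam^k = 9.06^10 ≈ 3726335695.763793
k! = 10! = 3628800
P = 0.0001162230 * 3726335695.763793 / 3628800 ≈ 0.119347

0.119347


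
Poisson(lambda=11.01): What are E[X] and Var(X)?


E[X] = Var(X) = lambda = 11.01

11.01, 11.01


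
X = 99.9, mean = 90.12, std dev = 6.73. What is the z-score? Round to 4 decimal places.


z = (X - mu) / sigma
X - mu = 99.9 - 90.12 = 9.78
z = 9.78 / 6.73 = 978/673 ≈ 1.453195

1.4532


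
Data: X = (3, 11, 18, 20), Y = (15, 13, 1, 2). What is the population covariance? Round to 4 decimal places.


Cov = (1/n)*sum((xi-xbar)(yi-ybar))
n = 4, xbar = 52/4 = 13, ybar = 31/4 = 7.75
sum((xi-xbar)(yi-ybar)) = -157
Cov = -157 / 4 = -39.25

-39.2500


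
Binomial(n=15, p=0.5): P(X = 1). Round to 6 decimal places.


P = C(n,k) * p^k * (1-p)^(n-k)
C(15,1) = 15
p^k = 0.5^1 = 0.5
(1-p)^(n-k) = 0.5^14 ≈ 0.00006103516
P = 15 * 0.5 * 0.00006103516 ≈ 0.000458

0.000458


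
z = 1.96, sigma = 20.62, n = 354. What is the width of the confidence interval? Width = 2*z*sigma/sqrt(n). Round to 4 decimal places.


width = 2*z*sigma/sqrt(n)
2*z*sigma = 2 * 1.96 * 20.62 = 80.8304
sqrt(354) ≈ 18.814888
width = 80.8304 / 18.814888 ≈ 4.296087

4.2961


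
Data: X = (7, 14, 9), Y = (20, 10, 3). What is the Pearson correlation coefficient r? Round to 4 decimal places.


r = sum((xi-xbar)(yi-ybar)) / sqrt(sum((xi-xbar)^2) * sum((yi-ybar)^2))
n = 3, xbar = 30/3 = 10, ybar = 33/3 = 11
Sxy = sum((xi-xbar)(yi-ybar)) = -23
Sxx = sum((xi-xbar)^2) = 26
Syy = sum((yi-ybar)^2) = 146
sqrt(Sxx*Syy) ≈ 61.611687
r = Sxy / sqrt(Sxx*Syy) = -23 / 61.611687 ≈ -0.373306

-0.3733


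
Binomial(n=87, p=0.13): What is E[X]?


E[X] = n*p = 87 * 0.13 = 11.31

11.31


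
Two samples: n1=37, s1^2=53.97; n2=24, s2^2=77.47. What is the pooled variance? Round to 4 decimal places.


sp^2 = ((n1-1)*s1^2 + (n2-1)*s2^2)/(n1+n2-2)
(n1-1)*s1^2 = 36 * 53.97 = 1942.92
(n2-1)*s2^2 = 23 * 77.47 = 1781.81
numerator = 1942.92 + 1781.81 = 3724.73
n1+n2-2 = 59
sp^2 = 3724.73 / 59 = 372473/5900 ≈ 63.131017

63.1310


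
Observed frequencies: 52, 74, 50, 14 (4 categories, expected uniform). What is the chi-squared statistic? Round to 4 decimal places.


chi2 = sum((O-E)^2/E), E = total/4
total = 190, E = 190/4 = 47.5
(52 - 47.5)^2 / 47.5 = 20.25 / 47.5 = 81/190 ≈ 0.426316
(74 - 47.5)^2 / 47.5 = 702.25 / 47.5 = 2809/190 ≈ 14.784211
(50 - 47.5)^2 / 47.5 = 6.25 / 47.5 = 5/38 ≈ 0.131579
(14 - 47.5)^2 / 47.5 = 1122.25 / 47.5 = 4489/190 ≈ 23.626316
chi2 = 3702/95 ≈ 38.968421

38.9684


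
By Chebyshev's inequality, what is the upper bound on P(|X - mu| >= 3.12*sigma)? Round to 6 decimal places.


P <= 1/k^2
k^2 = 3.12^2 = 9.7344
1/k^2 = 1 / 9.7344 = 625/6084 ≈ 0.10272847

0.102728


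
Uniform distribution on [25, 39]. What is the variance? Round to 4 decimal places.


Var = (b-a)^2 / 12
(b-a)^2 = (39 - 25)^2 = 196
Var = 196/12 ≈ 16.333333

16.3333


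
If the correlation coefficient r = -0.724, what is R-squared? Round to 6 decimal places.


R^2 = r^2 = (-0.724)^2 = 0.524176

0.524176


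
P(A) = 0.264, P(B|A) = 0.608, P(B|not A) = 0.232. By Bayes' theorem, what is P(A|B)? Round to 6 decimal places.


P(A|B) = P(B|A)*P(A) / P(B), P(B) = P(B|A)*P(A) + P(B|not A)*P(not A)
P(B|A)*P(A) = 0.608 * 0.264 = 0.160512
P(B|not A)*P(not A) = 0.232 * 0.736 = 0.170752
P(B) = 0.160512 + 0.170752 = 0.331264
P(A|B) = 0.160512 / 0.331264 = 627/1294 ≈ 0.48454405

0.484544


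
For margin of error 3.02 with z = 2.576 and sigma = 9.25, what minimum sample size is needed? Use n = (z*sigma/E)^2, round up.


z*sigma/E = 2.576 * 9.25 / 3.02 = 5957/755 ≈ 7.890066
(z*sigma/E)^2 ≈ 62.253145
round up: n = 63

63


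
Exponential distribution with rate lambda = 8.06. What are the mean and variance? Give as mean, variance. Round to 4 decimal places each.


mean = 1/lam, var = 1/lam^2
mean = 1 / 8.06 = 50/403 ≈ 0.124069
lam^2 = 8.06^2 = 64.9636
var = 1 / 64.9636 ≈ 0.015393

0.1241, 0.0154


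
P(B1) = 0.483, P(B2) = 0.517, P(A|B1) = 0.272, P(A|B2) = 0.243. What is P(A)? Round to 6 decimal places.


P(A) = P(A|B1)*P(B1) + P(A|B2)*P(B2)
P(A|B1)*P(B1) = 0.272 * 0.483 = 0.131376
P(A|B2)*P(B2) = 0.243 * 0.517 = 0.125631
P(A) = 0.131376 + 0.125631 = 0.257007

0.257007


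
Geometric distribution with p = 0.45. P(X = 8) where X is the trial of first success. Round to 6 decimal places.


P = (1-p)^(k-1) * p
(1-p)^(k-1) = 0.55^7 ≈ 0.01522435
P = 0.01522435 * 0.45 ≈ 0.006850959

0.006851


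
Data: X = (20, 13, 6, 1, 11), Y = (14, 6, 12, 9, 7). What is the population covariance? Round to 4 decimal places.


Cov = (1/n)*sum((xi-xbar)(yi-ybar))
n = 5, xbar = 51/5 = 10.2, ybar = 48/5 = 9.6
sum((xi-xbar)(yi-ybar)) = 26.4
Cov = 26.4 / 5 = 5.28

5.2800


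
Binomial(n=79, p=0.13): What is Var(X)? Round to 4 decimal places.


Var = n*p*(1-p) = 79 * 0.13 * 0.87 = 8.9349

8.9349


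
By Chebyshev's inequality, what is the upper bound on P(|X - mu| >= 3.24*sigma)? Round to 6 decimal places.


P <= 1/k^2
k^2 = 3.24^2 = 10.4976
1/k^2 = 1 / 10.4976 = 625/6561 ≈ 0.09525987

0.095260


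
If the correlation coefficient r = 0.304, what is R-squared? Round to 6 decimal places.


R^2 = r^2 = (0.304)^2 = 0.092416

0.092416


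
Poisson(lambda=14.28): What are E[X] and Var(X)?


E[X] = Var(X) = lambda = 14.28

14.28, 14.28


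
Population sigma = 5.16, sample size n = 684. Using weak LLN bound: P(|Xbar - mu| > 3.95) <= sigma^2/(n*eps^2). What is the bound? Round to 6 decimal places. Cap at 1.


bound = min(1, sigma^2/(n*eps^2))
sigma^2 = 5.16^2 = 26.6256
n*eps^2 = 684 * 3.95^2 = 684 * 15.6025 = 10672.11
sigma^2/(n*eps^2) = 26.6256 / 10672.11 ≈ 0.00249488

0.002495


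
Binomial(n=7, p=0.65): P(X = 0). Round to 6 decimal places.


P = C(n,k) * p^k * (1-p)^(n-k)
C(7,0) = 1
p^k = 0.65^0 = 1
(1-p)^(n-k) = 0.35^7 ≈ 0.0006433930
P = 1 * 1 * 0.0006433930 ≈ 0.000643

0.000643
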